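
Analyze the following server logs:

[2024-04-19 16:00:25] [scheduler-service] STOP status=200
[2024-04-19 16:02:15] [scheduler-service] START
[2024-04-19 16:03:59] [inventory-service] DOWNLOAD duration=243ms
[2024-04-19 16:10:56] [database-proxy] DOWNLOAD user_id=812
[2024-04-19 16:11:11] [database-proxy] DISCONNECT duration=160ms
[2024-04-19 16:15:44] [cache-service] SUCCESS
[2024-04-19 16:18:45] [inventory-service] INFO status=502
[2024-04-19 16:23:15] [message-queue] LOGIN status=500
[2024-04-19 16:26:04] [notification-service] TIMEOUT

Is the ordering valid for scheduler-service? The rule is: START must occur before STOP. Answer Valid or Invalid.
Invalid

To validate ordering:

1. Required order: START → STOP
2. Rule: START must occur before STOP
3. Check actual order of events for scheduler-service
4. Result: Invalid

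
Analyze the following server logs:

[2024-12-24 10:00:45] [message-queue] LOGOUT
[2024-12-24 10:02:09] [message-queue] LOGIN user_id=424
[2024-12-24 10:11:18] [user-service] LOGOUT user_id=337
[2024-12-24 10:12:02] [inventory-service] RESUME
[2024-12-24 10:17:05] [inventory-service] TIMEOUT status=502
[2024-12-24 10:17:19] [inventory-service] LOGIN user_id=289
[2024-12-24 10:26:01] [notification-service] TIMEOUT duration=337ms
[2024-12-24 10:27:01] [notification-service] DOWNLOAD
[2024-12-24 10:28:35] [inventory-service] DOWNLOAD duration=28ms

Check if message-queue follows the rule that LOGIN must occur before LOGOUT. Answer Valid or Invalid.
Invalid

To validate ordering:

1. Required order: LOGIN → LOGOUT
2. Rule: LOGIN must occur before LOGOUT
3. Check actual order of events for message-queue
4. Result: Invalid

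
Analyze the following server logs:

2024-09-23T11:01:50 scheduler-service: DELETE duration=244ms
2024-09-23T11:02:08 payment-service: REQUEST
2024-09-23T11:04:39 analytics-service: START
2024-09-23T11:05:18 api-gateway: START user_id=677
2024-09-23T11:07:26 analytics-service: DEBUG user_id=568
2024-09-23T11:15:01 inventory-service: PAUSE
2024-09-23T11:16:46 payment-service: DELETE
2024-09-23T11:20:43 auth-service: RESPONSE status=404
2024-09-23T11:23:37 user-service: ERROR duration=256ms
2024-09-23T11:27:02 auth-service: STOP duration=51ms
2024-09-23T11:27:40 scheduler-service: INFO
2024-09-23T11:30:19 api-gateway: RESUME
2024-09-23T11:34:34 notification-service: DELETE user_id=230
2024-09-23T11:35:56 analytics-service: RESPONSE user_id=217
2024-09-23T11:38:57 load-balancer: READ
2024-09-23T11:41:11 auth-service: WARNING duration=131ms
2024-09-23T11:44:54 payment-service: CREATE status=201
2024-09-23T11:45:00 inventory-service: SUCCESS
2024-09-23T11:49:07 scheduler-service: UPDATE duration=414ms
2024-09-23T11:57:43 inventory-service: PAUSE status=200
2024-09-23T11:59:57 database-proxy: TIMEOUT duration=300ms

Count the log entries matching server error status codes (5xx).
0

To find matching entries:

1. Pattern to match: server error status codes (5xx)
2. Scan each log entry for the pattern
3. Count matches: 0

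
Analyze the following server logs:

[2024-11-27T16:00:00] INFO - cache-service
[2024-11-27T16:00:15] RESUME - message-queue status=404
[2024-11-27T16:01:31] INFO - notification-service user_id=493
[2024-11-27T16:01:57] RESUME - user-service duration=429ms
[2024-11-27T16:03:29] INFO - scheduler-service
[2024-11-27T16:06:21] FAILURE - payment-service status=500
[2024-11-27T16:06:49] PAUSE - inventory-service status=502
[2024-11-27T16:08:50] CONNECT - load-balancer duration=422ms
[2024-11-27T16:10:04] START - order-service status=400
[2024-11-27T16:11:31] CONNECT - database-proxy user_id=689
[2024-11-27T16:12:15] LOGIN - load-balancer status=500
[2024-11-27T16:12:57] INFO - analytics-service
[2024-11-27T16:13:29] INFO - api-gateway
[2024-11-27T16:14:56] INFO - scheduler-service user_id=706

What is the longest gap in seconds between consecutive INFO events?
568

To find the longest gap:

1. Extract all INFO events in chronological order
2. Calculate time differences between consecutive events
3. Find the maximum difference
4. Longest gap: 568 seconds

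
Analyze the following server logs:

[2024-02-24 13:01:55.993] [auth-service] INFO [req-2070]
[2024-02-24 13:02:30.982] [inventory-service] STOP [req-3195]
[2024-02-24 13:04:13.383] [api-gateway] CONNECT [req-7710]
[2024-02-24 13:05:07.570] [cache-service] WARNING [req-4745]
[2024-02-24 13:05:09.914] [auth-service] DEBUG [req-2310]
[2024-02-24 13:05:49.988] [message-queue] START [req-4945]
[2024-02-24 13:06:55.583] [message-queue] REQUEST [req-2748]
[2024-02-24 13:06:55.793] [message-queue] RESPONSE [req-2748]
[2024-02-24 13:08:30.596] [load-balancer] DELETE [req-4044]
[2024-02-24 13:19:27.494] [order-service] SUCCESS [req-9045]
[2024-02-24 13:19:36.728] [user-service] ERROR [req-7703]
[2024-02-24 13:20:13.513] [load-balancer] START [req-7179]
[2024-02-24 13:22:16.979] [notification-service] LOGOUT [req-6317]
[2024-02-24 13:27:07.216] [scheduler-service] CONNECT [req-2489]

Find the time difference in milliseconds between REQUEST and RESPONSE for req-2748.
210

To calculate latency:

1. Find REQUEST with id req-2748: 2024-02-24 13:06:55.583
2. Find RESPONSE with id req-2748: 2024-02-24 13:06:55.793
3. Latency: 2024-02-24 13:06:55.793 - 2024-02-24 13:06:55.583 = 210ms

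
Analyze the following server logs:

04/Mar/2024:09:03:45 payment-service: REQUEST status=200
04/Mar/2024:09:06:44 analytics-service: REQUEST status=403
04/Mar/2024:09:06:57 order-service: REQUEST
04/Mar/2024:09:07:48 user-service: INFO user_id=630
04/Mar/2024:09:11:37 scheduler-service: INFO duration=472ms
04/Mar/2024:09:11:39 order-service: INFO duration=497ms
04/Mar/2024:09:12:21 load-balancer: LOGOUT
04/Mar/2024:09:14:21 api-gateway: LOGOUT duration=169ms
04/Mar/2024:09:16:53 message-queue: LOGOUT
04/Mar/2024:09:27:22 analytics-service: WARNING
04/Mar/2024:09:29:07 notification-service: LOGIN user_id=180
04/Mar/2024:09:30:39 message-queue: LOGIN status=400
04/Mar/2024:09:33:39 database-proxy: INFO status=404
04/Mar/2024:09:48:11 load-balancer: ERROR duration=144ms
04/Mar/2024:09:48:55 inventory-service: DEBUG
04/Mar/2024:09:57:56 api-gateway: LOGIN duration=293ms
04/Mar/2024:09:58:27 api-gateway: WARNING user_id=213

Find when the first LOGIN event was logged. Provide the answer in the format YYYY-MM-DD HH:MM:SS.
2024-03-04 09:29:07

To find the first event:

1. Filter for all LOGIN events
2. Sort by timestamp
3. Select the first one
4. Timestamp: 2024-03-04 09:29:07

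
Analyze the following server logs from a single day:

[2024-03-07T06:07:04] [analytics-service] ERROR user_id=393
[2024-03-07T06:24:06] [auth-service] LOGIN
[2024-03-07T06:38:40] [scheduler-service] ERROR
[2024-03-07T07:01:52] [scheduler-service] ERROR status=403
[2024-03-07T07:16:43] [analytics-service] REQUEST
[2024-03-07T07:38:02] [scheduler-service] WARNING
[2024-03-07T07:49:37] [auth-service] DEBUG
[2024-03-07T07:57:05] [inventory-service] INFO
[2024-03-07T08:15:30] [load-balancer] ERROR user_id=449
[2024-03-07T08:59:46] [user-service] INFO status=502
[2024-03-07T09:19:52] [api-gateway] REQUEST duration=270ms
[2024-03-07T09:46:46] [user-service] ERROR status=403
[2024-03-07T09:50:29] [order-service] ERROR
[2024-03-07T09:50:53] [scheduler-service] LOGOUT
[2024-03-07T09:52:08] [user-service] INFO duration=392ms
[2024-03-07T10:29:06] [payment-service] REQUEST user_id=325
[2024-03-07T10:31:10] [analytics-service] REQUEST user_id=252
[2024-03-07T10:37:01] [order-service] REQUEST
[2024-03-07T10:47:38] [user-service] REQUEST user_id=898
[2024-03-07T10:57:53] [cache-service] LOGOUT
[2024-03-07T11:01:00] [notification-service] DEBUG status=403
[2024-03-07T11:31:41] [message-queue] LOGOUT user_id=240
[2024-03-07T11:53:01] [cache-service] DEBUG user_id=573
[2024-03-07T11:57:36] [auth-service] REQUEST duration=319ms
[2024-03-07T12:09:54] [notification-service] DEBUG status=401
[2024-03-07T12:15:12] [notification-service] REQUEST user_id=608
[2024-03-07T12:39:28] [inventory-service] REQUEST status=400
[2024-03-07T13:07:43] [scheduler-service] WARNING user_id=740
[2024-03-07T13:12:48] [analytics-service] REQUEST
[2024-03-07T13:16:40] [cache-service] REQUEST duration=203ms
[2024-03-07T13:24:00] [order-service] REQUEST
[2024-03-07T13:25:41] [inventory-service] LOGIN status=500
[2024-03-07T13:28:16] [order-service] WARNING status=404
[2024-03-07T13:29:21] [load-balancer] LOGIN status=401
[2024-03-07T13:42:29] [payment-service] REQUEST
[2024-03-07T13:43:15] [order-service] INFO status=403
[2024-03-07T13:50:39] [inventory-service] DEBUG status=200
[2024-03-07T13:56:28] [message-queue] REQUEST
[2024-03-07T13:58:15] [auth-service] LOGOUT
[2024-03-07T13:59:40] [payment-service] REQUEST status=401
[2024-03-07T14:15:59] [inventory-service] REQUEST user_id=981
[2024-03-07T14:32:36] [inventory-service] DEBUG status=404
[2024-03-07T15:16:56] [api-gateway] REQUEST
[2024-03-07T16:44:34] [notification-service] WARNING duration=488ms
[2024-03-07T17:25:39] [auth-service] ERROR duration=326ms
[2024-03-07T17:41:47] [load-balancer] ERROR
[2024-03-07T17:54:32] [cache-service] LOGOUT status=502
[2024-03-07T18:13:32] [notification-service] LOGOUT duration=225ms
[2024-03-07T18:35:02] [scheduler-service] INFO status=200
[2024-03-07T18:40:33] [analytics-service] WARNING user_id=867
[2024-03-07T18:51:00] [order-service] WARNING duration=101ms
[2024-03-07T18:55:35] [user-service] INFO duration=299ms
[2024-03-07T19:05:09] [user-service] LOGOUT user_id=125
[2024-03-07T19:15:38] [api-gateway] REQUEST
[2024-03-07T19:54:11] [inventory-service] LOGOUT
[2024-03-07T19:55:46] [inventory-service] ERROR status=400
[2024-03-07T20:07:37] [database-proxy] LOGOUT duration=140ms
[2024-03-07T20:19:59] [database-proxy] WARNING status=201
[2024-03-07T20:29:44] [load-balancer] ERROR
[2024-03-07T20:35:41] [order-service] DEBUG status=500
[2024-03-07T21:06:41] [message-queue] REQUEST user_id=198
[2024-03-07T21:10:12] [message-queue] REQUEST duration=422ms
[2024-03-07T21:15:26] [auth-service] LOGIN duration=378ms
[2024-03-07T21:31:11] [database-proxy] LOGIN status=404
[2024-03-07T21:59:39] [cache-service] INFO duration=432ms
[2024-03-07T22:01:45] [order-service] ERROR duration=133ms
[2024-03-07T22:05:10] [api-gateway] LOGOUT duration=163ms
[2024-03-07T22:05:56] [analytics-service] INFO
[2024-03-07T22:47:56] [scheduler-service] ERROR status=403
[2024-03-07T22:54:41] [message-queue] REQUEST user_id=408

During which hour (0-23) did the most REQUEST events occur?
13

To find the peak hour:

1. Group all REQUEST events by hour
2. Count events in each hour
3. Find hour with maximum count
4. Peak hour: 13 (with 6 events)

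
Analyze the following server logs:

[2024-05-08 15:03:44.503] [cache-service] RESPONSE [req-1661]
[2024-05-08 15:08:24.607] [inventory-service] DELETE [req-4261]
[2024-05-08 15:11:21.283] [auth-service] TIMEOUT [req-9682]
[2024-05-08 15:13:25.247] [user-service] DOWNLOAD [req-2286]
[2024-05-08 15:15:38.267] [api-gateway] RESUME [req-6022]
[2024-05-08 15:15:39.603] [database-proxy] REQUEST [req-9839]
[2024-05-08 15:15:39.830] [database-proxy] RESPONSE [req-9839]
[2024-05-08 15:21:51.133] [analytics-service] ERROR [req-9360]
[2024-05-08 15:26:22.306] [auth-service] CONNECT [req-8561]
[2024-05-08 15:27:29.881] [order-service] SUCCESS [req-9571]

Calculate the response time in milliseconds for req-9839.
227

To calculate latency:

1. Find REQUEST with id req-9839: 2024-05-08 15:15:39.603
2. Find RESPONSE with id req-9839: 2024-05-08 15:15:39.830
3. Latency: 2024-05-08 15:15:39.830 - 2024-05-08 15:15:39.603 = 227ms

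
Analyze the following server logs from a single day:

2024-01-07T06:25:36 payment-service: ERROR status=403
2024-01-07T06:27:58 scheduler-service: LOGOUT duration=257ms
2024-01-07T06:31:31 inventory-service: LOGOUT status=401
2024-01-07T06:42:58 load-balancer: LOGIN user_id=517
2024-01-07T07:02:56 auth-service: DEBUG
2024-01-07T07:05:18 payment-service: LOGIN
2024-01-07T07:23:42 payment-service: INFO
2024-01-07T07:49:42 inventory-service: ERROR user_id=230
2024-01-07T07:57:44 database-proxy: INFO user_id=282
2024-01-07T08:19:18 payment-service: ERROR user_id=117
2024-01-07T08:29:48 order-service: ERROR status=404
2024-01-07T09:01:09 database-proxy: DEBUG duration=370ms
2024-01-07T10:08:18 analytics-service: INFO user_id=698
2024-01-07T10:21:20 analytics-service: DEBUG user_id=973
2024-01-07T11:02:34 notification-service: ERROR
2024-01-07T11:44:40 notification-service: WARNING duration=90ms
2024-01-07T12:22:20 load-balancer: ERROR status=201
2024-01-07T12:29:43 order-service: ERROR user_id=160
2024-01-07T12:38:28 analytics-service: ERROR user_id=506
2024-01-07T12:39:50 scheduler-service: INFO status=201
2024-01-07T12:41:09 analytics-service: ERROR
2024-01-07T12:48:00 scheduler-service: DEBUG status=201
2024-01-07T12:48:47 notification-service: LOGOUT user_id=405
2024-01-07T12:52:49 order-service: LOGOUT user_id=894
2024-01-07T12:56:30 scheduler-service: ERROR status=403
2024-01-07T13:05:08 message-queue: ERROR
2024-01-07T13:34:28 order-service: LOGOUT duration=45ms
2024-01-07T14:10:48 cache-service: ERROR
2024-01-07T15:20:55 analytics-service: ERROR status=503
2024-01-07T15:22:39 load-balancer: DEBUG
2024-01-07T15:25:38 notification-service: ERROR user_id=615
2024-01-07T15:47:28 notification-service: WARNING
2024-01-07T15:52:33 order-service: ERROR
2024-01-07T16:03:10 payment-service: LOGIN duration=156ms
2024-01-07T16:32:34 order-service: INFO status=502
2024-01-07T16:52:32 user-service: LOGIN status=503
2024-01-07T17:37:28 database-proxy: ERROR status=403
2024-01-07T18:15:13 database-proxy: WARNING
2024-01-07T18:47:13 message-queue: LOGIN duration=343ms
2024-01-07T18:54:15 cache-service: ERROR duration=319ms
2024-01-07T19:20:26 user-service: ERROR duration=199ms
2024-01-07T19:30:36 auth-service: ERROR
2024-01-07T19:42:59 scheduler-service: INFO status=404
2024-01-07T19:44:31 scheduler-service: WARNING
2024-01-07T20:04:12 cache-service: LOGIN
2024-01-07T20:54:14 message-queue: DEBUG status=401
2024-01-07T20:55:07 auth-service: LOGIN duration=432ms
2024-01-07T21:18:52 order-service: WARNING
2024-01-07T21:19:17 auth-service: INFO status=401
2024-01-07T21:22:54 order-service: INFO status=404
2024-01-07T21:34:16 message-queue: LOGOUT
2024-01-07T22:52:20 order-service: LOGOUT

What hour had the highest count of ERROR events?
12

To find the peak hour:

1. Group all ERROR events by hour
2. Count events in each hour
3. Find hour with maximum count
4. Peak hour: 12 (with 5 events)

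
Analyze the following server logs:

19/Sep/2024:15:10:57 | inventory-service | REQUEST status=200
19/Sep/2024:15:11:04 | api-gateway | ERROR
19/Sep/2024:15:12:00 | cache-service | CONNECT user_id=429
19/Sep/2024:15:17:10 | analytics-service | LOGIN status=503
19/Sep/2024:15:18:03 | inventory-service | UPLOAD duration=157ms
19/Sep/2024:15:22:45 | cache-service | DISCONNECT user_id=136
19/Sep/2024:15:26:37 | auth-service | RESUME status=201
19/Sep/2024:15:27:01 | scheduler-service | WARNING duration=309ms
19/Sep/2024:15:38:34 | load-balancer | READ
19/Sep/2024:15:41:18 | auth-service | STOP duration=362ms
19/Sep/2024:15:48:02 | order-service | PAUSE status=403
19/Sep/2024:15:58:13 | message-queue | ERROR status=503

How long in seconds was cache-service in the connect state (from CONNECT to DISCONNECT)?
645

To calculate state duration:

1. Find CONNECT event for cache-service: 19/Sep/2024:15:12:00
2. Find DISCONNECT event for cache-service: 19/Sep/2024:15:22:45
3. Calculate duration: 19/Sep/2024:15:22:45 - 19/Sep/2024:15:12:00 = 645 seconds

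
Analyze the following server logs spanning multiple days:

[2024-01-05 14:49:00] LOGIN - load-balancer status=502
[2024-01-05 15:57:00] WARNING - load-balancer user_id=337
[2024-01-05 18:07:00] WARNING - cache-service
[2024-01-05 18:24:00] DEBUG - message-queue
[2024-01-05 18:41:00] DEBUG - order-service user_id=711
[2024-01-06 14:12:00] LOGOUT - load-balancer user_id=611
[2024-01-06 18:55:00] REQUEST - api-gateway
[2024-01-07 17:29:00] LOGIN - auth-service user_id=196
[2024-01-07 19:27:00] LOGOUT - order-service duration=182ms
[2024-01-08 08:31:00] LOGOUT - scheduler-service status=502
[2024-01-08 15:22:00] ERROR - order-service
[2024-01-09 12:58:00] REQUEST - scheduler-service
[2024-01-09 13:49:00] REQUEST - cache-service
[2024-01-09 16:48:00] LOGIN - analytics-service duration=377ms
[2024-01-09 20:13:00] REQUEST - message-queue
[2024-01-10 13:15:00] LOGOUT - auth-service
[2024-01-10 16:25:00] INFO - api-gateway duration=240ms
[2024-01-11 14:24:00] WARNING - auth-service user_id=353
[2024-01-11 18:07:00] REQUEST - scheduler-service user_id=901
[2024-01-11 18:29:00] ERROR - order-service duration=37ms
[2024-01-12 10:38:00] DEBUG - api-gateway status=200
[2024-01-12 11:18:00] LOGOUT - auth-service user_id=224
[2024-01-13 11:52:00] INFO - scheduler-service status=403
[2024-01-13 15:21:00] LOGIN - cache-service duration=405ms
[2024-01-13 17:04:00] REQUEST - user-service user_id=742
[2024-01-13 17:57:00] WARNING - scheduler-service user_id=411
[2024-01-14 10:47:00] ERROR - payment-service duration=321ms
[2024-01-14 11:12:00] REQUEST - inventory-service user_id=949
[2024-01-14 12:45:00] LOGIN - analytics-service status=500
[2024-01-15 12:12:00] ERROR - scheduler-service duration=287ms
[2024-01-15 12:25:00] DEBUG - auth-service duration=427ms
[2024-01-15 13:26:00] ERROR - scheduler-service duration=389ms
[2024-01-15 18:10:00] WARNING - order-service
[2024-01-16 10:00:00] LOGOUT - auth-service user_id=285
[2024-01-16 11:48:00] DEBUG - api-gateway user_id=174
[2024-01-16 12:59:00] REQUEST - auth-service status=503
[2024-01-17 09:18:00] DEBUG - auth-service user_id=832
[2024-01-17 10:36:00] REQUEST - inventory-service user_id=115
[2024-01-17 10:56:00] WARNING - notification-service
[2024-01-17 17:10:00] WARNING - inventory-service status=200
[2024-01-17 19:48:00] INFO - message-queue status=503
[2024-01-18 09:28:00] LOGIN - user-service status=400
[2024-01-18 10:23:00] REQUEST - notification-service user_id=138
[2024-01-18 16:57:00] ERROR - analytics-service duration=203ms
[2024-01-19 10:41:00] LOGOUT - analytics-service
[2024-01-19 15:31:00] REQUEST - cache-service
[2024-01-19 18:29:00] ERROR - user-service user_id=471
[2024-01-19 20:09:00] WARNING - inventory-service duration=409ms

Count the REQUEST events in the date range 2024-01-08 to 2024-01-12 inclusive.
4

To filter by date range:

1. Date range: 2024-01-08 through 2024-01-12, both dates inclusive
2. Filter for REQUEST events whose date falls in this range
3. Count matching events: 4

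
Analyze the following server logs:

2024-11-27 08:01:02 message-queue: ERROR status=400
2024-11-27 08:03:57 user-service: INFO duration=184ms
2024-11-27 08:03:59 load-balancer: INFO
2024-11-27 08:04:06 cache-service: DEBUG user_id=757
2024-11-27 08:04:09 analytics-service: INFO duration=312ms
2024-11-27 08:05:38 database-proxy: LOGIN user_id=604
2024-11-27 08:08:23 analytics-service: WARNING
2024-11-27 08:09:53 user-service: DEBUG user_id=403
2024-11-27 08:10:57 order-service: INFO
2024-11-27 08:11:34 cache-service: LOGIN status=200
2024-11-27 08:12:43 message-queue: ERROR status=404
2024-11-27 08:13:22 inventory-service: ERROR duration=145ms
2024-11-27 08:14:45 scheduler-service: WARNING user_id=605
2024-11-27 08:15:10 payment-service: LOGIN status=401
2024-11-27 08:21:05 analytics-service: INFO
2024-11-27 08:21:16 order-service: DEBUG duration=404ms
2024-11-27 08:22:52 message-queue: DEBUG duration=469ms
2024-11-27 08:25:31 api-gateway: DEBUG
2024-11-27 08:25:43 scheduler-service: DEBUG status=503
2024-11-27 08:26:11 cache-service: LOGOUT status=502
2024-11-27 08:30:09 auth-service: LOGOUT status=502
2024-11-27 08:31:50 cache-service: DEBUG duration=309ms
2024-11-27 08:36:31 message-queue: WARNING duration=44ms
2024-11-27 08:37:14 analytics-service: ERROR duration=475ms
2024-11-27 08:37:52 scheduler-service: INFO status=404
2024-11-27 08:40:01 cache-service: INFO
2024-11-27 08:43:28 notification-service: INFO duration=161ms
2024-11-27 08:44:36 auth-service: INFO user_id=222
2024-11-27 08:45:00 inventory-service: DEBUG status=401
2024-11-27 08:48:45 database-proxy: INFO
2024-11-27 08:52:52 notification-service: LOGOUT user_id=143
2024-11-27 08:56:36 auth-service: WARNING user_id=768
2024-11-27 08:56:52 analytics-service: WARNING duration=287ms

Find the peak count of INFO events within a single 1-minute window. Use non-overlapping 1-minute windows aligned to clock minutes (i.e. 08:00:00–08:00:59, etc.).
2

To find the burst window:

1. Divide the log period into non-overlapping 1-minute windows starting at 08:00
2. Count INFO events in each window
3. Find the window with maximum count
4. Maximum events in a window: 2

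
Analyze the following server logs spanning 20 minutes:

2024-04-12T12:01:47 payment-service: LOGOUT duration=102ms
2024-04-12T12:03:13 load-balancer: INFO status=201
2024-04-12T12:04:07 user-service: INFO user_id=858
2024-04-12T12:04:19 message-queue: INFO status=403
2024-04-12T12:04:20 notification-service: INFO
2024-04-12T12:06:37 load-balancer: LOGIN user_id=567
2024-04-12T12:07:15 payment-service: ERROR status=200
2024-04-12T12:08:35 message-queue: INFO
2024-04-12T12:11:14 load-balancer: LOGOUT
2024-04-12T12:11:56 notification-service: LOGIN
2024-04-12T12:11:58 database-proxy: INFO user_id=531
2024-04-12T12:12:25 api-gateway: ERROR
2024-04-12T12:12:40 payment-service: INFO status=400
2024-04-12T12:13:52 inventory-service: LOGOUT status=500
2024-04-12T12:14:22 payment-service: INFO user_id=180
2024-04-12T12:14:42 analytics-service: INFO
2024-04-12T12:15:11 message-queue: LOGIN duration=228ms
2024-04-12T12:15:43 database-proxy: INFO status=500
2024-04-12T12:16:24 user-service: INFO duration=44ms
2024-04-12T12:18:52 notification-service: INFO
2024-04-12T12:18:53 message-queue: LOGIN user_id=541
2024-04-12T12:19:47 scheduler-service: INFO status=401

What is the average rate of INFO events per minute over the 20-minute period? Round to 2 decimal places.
0.65

To calculate the rate:

1. Count total INFO events: 13
2. Total time period: 20 minutes
3. Rate = 13 / 20 = 0.65 events per minute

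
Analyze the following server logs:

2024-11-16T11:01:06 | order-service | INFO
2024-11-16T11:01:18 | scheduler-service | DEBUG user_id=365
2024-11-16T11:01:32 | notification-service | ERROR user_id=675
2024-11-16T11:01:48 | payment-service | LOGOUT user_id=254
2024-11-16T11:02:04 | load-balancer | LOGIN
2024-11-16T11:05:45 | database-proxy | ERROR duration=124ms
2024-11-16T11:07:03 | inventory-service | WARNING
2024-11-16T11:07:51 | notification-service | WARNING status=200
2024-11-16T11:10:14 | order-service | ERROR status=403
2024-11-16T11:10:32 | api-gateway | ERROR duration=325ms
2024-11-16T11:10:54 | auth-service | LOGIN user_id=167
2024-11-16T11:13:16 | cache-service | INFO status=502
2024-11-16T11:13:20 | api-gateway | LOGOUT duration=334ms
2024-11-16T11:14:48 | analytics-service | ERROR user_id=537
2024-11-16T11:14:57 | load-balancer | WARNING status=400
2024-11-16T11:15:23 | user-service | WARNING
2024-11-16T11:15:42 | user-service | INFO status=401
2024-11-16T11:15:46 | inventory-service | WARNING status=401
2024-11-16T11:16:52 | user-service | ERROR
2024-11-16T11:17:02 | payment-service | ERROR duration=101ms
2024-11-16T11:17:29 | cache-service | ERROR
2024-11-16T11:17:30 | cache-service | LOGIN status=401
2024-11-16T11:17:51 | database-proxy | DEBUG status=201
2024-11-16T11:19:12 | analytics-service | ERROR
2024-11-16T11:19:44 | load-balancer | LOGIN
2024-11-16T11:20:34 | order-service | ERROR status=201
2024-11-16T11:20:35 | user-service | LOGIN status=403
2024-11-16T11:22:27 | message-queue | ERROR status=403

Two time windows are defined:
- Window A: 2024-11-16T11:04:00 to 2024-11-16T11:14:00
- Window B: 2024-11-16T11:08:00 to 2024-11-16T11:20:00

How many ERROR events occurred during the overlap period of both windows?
2

To find overlap events:

1. Window A: 2024-11-16T11:04:00 to 2024-11-16T11:14:00
2. Window B: 2024-11-16T11:08:00 to 2024-11-16T11:20:00
3. Overlap period: 2024-11-16T11:08:00 to 2024-11-16T11:14:00
4. Count ERROR events in overlap: 2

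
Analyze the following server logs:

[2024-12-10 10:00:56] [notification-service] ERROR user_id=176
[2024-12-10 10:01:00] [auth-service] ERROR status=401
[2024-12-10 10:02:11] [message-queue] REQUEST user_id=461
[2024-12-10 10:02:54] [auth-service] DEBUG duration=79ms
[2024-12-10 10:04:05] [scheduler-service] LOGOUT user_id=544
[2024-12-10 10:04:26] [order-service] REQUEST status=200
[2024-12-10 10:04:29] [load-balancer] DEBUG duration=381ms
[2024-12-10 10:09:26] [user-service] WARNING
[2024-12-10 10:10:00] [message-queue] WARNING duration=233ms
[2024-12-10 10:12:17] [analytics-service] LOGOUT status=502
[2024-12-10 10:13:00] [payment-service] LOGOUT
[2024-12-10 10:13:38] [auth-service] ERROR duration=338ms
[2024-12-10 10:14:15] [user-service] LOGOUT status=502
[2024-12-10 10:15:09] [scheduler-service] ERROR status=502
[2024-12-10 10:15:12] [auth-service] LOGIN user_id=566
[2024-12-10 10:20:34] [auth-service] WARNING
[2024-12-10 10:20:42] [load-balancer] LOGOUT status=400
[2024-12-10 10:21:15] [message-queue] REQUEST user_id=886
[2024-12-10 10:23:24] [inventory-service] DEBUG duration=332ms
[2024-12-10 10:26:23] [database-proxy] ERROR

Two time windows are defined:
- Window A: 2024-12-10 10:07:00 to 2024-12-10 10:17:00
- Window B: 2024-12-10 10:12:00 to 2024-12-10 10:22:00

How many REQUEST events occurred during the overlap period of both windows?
0

To find overlap events:

1. Window A: 2024-12-10 10:07:00 to 2024-12-10 10:17:00
2. Window B: 2024-12-10 10:12:00 to 2024-12-10 10:22:00
3. Overlap period: 2024-12-10 10:12:00 to 2024-12-10 10:17:00
4. Count REQUEST events in overlap: 0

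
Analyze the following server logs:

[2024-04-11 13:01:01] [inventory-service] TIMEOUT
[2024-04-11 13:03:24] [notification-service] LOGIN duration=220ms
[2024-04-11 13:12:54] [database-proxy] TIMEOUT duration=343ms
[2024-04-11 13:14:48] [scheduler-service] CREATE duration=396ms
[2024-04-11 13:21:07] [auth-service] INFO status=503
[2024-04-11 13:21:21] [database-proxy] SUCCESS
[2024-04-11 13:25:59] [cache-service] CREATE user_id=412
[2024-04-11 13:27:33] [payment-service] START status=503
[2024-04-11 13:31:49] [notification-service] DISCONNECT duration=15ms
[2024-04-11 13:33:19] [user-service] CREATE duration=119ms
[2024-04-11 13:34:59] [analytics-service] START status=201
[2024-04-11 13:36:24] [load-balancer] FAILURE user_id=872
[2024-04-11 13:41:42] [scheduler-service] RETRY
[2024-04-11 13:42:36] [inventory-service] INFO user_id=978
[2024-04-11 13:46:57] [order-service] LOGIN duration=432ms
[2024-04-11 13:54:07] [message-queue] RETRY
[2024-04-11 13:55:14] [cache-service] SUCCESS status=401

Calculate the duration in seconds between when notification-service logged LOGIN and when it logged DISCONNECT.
1705

To find the time between events:

1. Locate the first LOGIN event for notification-service: 2024-04-11 13:03:24
2. Locate the first DISCONNECT event for notification-service: 2024-04-11 13:31:49
3. Calculate the difference: 2024-04-11 13:31:49 - 2024-04-11 13:03:24 = 1705 seconds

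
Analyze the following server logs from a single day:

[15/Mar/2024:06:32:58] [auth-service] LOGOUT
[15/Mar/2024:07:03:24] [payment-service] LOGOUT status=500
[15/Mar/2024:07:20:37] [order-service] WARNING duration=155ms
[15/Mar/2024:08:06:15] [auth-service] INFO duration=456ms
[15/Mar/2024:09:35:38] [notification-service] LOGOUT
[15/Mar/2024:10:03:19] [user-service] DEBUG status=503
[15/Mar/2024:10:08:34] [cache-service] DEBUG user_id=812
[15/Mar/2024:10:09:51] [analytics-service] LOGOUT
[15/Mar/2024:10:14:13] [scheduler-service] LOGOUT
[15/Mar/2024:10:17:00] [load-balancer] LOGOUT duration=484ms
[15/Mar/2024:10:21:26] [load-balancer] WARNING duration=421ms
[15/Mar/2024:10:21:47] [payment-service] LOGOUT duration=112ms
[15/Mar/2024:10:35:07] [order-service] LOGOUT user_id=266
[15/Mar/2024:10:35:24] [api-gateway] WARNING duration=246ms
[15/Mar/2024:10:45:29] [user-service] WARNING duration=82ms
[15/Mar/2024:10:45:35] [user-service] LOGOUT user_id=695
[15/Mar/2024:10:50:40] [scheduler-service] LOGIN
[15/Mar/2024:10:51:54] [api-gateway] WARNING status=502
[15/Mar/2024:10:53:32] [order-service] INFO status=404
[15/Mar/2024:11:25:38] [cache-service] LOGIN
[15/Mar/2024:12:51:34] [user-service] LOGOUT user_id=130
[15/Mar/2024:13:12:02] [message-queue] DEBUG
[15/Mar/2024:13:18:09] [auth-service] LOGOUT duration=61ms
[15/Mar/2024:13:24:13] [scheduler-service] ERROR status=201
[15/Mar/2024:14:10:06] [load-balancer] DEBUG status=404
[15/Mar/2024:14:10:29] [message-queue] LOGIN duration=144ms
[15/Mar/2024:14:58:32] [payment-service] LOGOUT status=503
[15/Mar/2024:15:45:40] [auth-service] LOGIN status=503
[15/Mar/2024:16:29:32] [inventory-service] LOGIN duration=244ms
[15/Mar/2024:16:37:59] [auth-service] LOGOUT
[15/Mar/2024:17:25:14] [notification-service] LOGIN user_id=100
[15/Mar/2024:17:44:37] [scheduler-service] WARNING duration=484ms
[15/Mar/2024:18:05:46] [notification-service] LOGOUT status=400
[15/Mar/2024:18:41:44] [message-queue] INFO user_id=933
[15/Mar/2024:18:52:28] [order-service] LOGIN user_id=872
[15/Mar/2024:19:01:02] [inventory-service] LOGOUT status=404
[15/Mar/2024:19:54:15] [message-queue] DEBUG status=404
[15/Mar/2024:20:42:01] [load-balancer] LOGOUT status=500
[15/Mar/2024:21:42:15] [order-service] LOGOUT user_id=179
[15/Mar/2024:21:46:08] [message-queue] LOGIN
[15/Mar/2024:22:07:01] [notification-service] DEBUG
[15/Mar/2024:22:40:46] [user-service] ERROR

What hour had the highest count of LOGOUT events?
10

To find the peak hour:

1. Group all LOGOUT events by hour
2. Count events in each hour
3. Find hour with maximum count
4. Peak hour: 10 (with 6 events)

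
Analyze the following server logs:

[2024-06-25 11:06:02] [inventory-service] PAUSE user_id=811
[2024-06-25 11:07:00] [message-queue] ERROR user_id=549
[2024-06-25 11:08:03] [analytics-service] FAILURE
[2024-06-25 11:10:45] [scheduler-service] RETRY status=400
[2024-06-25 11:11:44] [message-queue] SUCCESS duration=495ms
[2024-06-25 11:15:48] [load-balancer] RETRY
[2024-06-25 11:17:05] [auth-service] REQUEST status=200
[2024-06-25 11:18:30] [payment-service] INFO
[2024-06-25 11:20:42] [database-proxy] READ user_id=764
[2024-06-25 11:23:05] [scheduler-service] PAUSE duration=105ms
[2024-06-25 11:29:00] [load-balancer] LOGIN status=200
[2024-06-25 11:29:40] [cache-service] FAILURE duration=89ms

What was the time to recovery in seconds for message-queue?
284

To calculate recovery time:

1. Find ERROR event for message-queue: 2024-06-25 11:07:00
2. Find next SUCCESS event for message-queue: 2024-06-25 11:11:44
3. Recovery time: 2024-06-25 11:11:44 - 2024-06-25 11:07:00 = 284 seconds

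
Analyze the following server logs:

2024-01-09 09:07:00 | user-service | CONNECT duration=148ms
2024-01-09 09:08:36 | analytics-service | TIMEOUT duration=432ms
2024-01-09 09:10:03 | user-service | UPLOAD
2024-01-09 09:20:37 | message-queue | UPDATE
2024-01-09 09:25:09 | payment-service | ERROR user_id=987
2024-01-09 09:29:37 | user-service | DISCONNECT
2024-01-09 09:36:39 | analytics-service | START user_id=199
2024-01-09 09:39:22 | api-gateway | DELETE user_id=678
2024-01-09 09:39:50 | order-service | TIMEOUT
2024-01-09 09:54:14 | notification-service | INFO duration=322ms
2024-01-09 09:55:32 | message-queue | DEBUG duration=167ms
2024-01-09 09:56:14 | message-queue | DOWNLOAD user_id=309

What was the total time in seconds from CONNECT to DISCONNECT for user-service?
1357

To calculate state duration:

1. Find CONNECT event for user-service: 2024-01-09 09:07:00
2. Find DISCONNECT event for user-service: 2024-01-09 09:29:37
3. Calculate duration: 2024-01-09 09:29:37 - 2024-01-09 09:07:00 = 1357 seconds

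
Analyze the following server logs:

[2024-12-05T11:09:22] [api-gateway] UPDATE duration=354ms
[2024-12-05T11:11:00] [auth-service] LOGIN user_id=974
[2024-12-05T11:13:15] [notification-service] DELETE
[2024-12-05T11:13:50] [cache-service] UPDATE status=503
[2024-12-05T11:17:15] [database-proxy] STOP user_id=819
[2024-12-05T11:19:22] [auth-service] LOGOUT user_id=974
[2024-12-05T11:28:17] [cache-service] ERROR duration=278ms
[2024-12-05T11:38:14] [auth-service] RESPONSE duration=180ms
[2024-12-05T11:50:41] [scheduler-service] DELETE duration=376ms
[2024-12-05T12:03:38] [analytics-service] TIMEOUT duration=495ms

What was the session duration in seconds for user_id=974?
502

To calculate session duration:

1. Find LOGIN event for user_id=974: 2024-12-05T11:11:00
2. Find LOGOUT event for user_id=974: 2024-12-05T11:19:22
3. Session duration: 2024-12-05T11:19:22 - 2024-12-05T11:11:00 = 502 seconds (8 minutes)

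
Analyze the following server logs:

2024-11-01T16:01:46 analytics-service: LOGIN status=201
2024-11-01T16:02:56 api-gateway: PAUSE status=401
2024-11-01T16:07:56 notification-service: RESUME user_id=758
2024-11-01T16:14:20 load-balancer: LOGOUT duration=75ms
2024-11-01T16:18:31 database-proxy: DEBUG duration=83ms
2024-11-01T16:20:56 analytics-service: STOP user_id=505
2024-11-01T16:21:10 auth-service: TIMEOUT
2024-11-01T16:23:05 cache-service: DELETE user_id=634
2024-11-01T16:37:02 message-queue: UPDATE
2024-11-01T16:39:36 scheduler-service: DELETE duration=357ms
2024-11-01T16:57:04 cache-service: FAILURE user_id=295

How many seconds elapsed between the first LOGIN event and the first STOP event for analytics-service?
1150

To find the time between events:

1. Locate the first LOGIN event for analytics-service: 2024-11-01T16:01:46
2. Locate the first STOP event for analytics-service: 2024-11-01T16:20:56
3. Calculate the difference: 2024-11-01T16:20:56 - 2024-11-01T16:01:46 = 1150 seconds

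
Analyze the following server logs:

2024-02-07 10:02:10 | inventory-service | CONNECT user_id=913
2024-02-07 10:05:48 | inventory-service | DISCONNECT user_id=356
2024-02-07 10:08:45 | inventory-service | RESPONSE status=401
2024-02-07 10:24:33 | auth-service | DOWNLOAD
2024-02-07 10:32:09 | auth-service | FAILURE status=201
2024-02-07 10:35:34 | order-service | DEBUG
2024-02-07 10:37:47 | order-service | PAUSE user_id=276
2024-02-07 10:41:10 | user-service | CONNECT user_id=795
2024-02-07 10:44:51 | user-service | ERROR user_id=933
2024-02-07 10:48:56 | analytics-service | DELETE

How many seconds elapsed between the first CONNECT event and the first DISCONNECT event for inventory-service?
218

To find the time between events:

1. Locate the first CONNECT event for inventory-service: 2024-02-07 10:02:10
2. Locate the first DISCONNECT event for inventory-service: 2024-02-07 10:05:48
3. Calculate the difference: 2024-02-07 10:05:48 - 2024-02-07 10:02:10 = 218 seconds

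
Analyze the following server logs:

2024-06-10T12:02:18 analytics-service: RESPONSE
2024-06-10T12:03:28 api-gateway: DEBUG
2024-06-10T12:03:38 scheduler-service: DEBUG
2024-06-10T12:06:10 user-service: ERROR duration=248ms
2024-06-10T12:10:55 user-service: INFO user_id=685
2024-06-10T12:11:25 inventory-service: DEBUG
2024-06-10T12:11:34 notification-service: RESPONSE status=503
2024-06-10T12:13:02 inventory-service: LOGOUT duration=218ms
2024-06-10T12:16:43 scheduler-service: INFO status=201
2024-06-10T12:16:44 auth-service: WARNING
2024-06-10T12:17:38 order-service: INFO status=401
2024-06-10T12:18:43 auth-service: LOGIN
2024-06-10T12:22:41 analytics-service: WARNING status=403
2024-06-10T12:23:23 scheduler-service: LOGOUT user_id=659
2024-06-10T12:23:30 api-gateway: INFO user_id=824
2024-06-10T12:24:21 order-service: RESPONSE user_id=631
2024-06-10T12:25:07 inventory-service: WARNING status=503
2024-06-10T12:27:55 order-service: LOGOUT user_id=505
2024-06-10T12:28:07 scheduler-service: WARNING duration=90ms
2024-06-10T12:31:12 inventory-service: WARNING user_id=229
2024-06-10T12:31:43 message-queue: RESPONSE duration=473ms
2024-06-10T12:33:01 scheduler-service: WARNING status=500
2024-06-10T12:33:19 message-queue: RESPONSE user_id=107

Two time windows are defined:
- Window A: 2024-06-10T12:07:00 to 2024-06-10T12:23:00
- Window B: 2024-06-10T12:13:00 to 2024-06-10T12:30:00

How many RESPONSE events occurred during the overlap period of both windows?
0

To find overlap events:

1. Window A: 2024-06-10T12:07:00 to 2024-06-10T12:23:00
2. Window B: 2024-06-10T12:13:00 to 2024-06-10T12:30:00
3. Overlap period: 2024-06-10T12:13:00 to 2024-06-10T12:23:00
4. Count RESPONSE events in overlap: 0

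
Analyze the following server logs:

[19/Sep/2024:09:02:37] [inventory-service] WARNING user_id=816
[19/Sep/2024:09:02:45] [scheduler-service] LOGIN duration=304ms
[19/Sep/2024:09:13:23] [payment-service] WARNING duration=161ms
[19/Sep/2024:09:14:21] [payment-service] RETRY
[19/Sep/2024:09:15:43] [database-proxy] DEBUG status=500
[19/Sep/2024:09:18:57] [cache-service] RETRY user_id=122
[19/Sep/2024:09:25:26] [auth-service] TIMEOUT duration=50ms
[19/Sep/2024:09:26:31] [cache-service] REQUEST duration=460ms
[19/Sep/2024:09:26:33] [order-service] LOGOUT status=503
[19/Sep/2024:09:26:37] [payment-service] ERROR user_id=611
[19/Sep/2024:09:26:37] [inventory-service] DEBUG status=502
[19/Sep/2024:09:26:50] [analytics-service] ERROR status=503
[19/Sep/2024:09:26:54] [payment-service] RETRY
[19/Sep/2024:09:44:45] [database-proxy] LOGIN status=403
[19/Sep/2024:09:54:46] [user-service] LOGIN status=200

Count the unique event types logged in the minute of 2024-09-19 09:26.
5

To count unique event types:

1. Filter events in the minute starting at 2024-09-19 09:26
2. Extract event types from matching entries
3. Count unique types: 5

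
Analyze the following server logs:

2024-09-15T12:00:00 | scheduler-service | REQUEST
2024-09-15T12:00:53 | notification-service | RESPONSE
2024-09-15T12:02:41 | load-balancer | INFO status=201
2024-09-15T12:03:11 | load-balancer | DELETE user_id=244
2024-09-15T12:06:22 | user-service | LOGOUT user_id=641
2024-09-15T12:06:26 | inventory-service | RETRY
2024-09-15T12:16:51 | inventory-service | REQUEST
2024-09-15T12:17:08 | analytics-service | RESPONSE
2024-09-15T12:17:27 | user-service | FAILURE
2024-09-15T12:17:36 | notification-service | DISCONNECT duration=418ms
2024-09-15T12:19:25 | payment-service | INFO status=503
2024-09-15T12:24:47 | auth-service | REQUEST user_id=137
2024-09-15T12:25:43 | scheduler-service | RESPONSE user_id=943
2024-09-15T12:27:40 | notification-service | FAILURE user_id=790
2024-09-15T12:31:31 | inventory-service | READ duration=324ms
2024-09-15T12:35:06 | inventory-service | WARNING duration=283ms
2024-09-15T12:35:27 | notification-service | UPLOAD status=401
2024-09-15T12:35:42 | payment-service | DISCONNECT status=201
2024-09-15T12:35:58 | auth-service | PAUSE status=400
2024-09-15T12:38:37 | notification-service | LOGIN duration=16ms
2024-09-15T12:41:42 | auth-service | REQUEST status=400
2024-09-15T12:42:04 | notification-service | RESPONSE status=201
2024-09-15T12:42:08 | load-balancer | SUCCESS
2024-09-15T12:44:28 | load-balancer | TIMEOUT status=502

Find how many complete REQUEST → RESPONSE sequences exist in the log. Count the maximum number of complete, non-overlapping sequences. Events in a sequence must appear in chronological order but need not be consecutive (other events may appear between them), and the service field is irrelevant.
4

To count sequences:

1. Look for pattern: REQUEST → RESPONSE
2. Greedily scan the log in chronological order, matching each sequence element in turn (ignoring service)
3. Each time the full pattern completes, increment the count and restart matching from the next event
4. Complete non-overlapping sequences found: 4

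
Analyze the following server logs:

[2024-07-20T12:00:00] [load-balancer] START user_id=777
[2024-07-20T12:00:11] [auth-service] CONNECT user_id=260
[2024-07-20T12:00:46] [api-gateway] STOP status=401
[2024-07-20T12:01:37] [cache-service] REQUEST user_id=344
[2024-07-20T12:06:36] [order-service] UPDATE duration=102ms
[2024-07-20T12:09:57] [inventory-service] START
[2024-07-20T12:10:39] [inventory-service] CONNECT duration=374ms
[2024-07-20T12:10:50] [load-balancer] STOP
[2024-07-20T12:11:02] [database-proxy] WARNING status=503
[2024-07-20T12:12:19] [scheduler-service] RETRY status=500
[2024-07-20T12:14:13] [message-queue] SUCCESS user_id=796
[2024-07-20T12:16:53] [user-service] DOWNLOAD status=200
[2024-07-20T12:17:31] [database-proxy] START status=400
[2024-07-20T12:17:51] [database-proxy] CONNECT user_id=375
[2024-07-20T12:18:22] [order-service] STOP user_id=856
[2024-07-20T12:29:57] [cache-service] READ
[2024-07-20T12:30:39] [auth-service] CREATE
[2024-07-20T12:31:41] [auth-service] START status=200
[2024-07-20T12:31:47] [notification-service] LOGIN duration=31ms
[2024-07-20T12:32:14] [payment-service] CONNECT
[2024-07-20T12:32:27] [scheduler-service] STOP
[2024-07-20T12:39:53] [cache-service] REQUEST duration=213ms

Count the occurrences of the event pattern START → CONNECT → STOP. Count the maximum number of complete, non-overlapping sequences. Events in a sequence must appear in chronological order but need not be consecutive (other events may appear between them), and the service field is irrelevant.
4

To count sequences:

1. Look for pattern: START → CONNECT → STOP
2. Greedily scan the log in chronological order, matching each sequence element in turn (ignoring service)
3. Each time the full pattern completes, increment the count and restart matching from the next event
4. Complete non-overlapping sequences found: 4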